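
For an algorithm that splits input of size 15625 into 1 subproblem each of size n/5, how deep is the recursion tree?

For divide and conquer with division factor 5:

Problem sizes at each level:
Level 0: 15625
Level 1: 3125
Level 2: 625
Level 3: 125
Level 4: 25
Level 5: 5
Level 6: 1

The root is level 0 and the size-1 base case is level 6 (the tree spans levels 0 through 6, i.e. 7 levels counting the root), so the depth is the number of divisions: log_5(15625) = 6

The recursion tree depth is log_5(15625) = 6. At each level, the problem size is divided by 5, so it takes 6 divisions to reduce to a base case of size 1. The algorithm makes 1 recursive call at each level.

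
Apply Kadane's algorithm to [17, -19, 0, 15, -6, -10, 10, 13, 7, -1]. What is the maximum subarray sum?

Using Kadane's algorithm on [17, -19, 0, 15, -6, -10, 10, 13, 7, -1]:

Scanning through the array:
Position 1 (value -19): max_ending_here = -2, max_so_far = 17
Position 2 (value 0): max_ending_here = 0, max_so_far = 17
Position 3 (value 15): max_ending_here = 15, max_so_far = 17
Position 4 (value -6): max_ending_here = 9, max_so_far = 17
Position 5 (value -10): max_ending_here = -1, max_so_far = 17
Position 6 (value 10): max_ending_here = 10, max_so_far = 17
Position 7 (value 13): max_ending_here = 23, max_so_far = 23
Position 8 (value 7): max_ending_here = 30, max_so_far = 30
Position 9 (value -1): max_ending_here = 29, max_so_far = 30

Maximum subarray: [10, 13, 7]
Maximum sum: 30

The maximum subarray is [10, 13, 7] with sum 30. This subarray runs from index 6 to index 8.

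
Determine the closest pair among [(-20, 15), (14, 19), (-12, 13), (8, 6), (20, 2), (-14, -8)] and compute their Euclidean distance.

Computing all pairwise distances among 6 points:

d((-20, 15), (14, 19)) = 34.2345
d((-20, 15), (-12, 13)) = 8.2462 <-- minimum
d((-20, 15), (8, 6)) = 29.4109
d((-20, 15), (20, 2)) = 42.0595
d((-20, 15), (-14, -8)) = 23.7697
d((14, 19), (-12, 13)) = 26.6833
d((14, 19), (8, 6)) = 14.3178
d((14, 19), (20, 2)) = 18.0278
d((14, 19), (-14, -8)) = 38.8973
d((-12, 13), (8, 6)) = 21.1896
d((-12, 13), (20, 2)) = 33.8378
d((-12, 13), (-14, -8)) = 21.095
d((8, 6), (20, 2)) = 12.6491
d((8, 6), (-14, -8)) = 26.0768
d((20, 2), (-14, -8)) = 35.4401

Closest pair: (-20, 15) and (-12, 13) with distance 8.2462

The closest pair is (-20, 15) and (-12, 13) with Euclidean distance 8.2462. For 6 points, brute-force pairwise comparison is shown above. For large n, the divide-and-conquer algorithm (sort by x, recurse on halves, check the dividing strip) achieves O(n log n).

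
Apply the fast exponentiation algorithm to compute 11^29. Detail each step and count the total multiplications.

Computing 11^29 by squaring (build up from 11^1; each line after the first costs one multiplication):

11^1 = 11
11^2 = (11^1)^2 = 11^2 = 121
11^3 = 11 * 11^2 = 11 * 121 = 1331
11^6 = (11^3)^2 = 1331^2 = 1771561
11^7 = 11 * 11^6 = 11 * 1771561 = 19487171
11^14 = (11^7)^2 = 19487171^2 = 379749833583241
11^28 = (11^14)^2 = 379749833583241^2 = 144209936106499234037676064081
11^29 = 11 * 11^28 = 11 * 144209936106499234037676064081 = 1586309297171491574414436704891

Result: 1586309297171491574414436704891
Multiplications needed: 7 (7 lines after 11^1)

11^29 = 1586309297171491574414436704891. Using exponentiation by squaring, this requires 7 multiplications. The key idea: if the exponent is even, square the half-power; if odd, multiply by the base once.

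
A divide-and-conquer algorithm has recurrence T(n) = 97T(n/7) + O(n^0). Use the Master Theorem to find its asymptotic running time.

Master Theorem for T(n) = 97T(n/7) + O(n^0):

a = 97, b = 7, c = 0
log_b(a) = log_7(97) = 2.3509

Case 1: c = 0 < log_7(97) = 2.3509
T(n) = O(n^(log_7 97))

For T(n) = 97T(n/7) + O(n^0): log_7(97) = 2.3509. This is Case 1 of the Master Theorem (c < log_b(a), work dominated by leaves), giving O(n^(log_7 97)).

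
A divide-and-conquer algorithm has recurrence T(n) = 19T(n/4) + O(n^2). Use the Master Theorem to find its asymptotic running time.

Master Theorem for T(n) = 19T(n/4) + O(n^2):

a = 19, b = 4, c = 2
log_b(a) = log_4(19) = 2.1240

Case 1: c = 2 < log_4(19) = 2.1240
T(n) = O(n^(log_4 19))

For T(n) = 19T(n/4) + O(n^2): log_4(19) = 2.1240. This is Case 1 of the Master Theorem (c < log_b(a), work dominated by leaves), giving O(n^(log_4 19)).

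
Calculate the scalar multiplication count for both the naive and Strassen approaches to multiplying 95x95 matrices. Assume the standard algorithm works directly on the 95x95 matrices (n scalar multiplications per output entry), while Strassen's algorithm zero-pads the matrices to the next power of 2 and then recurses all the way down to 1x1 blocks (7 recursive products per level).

Matrix multiplication for 95x95 matrices:

Strassen's algorithm requires power-of-2 dimensions. Pad 95x95 to 128x128 (next power of 2).

Standard algorithm: 95^3 = 857375 multiplications
Strassen's algorithm: 7^(log2(128)) = 7^7 = 823543 multiplications
Savings: 857375 - 823543 = 33832 multiplications

Standard: 857375 multiplications (95^3). Strassen: 823543 multiplications (7^7, after padding to 128x128). Strassen reduces 8 recursive multiplications to 7 at each level.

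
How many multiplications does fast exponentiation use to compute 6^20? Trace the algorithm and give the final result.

Computing 6^20 by squaring (build up from 6^1; each line after the first costs one multiplication):

6^1 = 6
6^2 = (6^1)^2 = 6^2 = 36
6^4 = (6^2)^2 = 36^2 = 1296
6^5 = 6 * 6^4 = 6 * 1296 = 7776
6^10 = (6^5)^2 = 7776^2 = 60466176
6^20 = (6^10)^2 = 60466176^2 = 3656158440062976

Result: 3656158440062976
Multiplications needed: 5 (5 lines after 6^1)

6^20 = 3656158440062976. Using exponentiation by squaring, this requires 5 multiplications. The key idea: if the exponent is even, square the half-power; if odd, multiply by the base once.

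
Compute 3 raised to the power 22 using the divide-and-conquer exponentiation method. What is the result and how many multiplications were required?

Computing 3^22 by squaring (build up from 3^1; each line after the first costs one multiplication):

3^1 = 3
3^2 = (3^1)^2 = 3^2 = 9
3^4 = (3^2)^2 = 9^2 = 81
3^5 = 3 * 3^4 = 3 * 81 = 243
3^10 = (3^5)^2 = 243^2 = 59049
3^11 = 3 * 3^10 = 3 * 59049 = 177147
3^22 = (3^11)^2 = 177147^2 = 31381059609

Result: 31381059609
Multiplications needed: 6 (6 lines after 3^1)

3^22 = 31381059609. Using exponentiation by squaring, this requires 6 multiplications. The key idea: if the exponent is even, square the half-power; if odd, multiply by the base once.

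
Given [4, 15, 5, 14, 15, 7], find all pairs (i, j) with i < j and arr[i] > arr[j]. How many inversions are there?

Finding inversions in [4, 15, 5, 14, 15, 7]:

(1, 2): arr[1]=15 > arr[2]=5
(1, 3): arr[1]=15 > arr[3]=14
(1, 5): arr[1]=15 > arr[5]=7
(3, 5): arr[3]=14 > arr[5]=7
(4, 5): arr[4]=15 > arr[5]=7

Total inversions: 5

The array has 5 inversion(s): (1,2), (1,3), (1,5), (3,5), (4,5). Each pair (i,j) satisfies i < j and arr[i] > arr[j].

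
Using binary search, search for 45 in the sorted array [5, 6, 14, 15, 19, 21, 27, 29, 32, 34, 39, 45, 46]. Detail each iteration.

Binary search for 45 in [5, 6, 14, 15, 19, 21, 27, 29, 32, 34, 39, 45, 46]:

lo=0, hi=12, mid=6, arr[mid]=27 -> 27 < 45, search right half
lo=7, hi=12, mid=9, arr[mid]=34 -> 34 < 45, search right half
lo=10, hi=12, mid=11, arr[mid]=45 -> Found target at index 11!

Binary search finds 45 at index 11 after 3 comparisons. The search repeatedly halves the search space by comparing with the middle element.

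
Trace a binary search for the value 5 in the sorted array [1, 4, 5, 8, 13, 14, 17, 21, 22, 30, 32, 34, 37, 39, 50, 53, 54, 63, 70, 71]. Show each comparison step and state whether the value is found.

Binary search for 5 in [1, 4, 5, 8, 13, 14, 17, 21, 22, 30, 32, 34, 37, 39, 50, 53, 54, 63, 70, 71]:

lo=0, hi=19, mid=9, arr[mid]=30 -> 30 > 5, search left half
lo=0, hi=8, mid=4, arr[mid]=13 -> 13 > 5, search left half
lo=0, hi=3, mid=1, arr[mid]=4 -> 4 < 5, search right half
lo=2, hi=3, mid=2, arr[mid]=5 -> Found target at index 2!

Binary search finds 5 at index 2 after 4 comparisons. The search repeatedly halves the search space by comparing with the middle element.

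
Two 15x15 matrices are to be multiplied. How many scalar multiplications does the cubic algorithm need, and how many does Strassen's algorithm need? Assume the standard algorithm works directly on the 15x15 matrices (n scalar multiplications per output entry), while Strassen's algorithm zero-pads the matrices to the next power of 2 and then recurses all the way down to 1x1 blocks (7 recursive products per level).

Matrix multiplication for 15x15 matrices:

Strassen's algorithm requires power-of-2 dimensions. Pad 15x15 to 16x16 (next power of 2).

Standard algorithm: 15^3 = 3375 multiplications
Strassen's algorithm: 7^(log2(16)) = 7^4 = 2401 multiplications
Savings: 3375 - 2401 = 974 multiplications

Standard: 3375 multiplications (15^3). Strassen: 2401 multiplications (7^4, after padding to 16x16). Strassen reduces 8 recursive multiplications to 7 at each level.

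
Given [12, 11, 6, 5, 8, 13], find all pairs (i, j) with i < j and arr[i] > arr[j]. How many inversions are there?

Finding inversions in [12, 11, 6, 5, 8, 13]:

(0, 1): arr[0]=12 > arr[1]=11
(0, 2): arr[0]=12 > arr[2]=6
(0, 3): arr[0]=12 > arr[3]=5
(0, 4): arr[0]=12 > arr[4]=8
(1, 2): arr[1]=11 > arr[2]=6
(1, 3): arr[1]=11 > arr[3]=5
(1, 4): arr[1]=11 > arr[4]=8
(2, 3): arr[2]=6 > arr[3]=5

Total inversions: 8

The array has 8 inversion(s): (0,1), (0,2), (0,3), (0,4), (1,2), (1,3), (1,4), (2,3). Each pair (i,j) satisfies i < j and arr[i] > arr[j].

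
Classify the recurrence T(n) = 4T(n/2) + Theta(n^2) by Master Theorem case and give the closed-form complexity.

Master Theorem for T(n) = 4T(n/2) + O(n^2):

a = 4, b = 2, c = 2
log_b(a) = log_2(4) = 2.0000

Case 2: c = 2 = log_2(4) = 2.0000
T(n) = O(n^2 log n) = O(n^2 log n)

For T(n) = 4T(n/2) + O(n^2): log_2(4) = 2.0000. This is Case 2 of the Master Theorem (c = log_b(a), equal work at all levels), giving O(n^2 log n).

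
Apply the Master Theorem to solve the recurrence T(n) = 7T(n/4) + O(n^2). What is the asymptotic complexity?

Master Theorem for T(n) = 7T(n/4) + O(n^2):

a = 7, b = 4, c = 2
log_b(a) = log_4(7) = 1.4037

Case 3: c = 2 > log_4(7) = 1.4037
T(n) = O(n^2) = O(n^2)

For T(n) = 7T(n/4) + O(n^2): log_4(7) = 1.4037. This is Case 3 of the Master Theorem (c > log_b(a), work dominated by root), giving O(n^2).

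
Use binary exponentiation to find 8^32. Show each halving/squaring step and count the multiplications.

Computing 8^32 by squaring (build up from 8^1; each line after the first costs one multiplication):

8^1 = 8
8^2 = (8^1)^2 = 8^2 = 64
8^4 = (8^2)^2 = 64^2 = 4096
8^8 = (8^4)^2 = 4096^2 = 16777216
8^16 = (8^8)^2 = 16777216^2 = 281474976710656
8^32 = (8^16)^2 = 281474976710656^2 = 79228162514264337593543950336

Result: 79228162514264337593543950336
Multiplications needed: 5 (5 lines after 8^1)

8^32 = 79228162514264337593543950336. Using exponentiation by squaring, this requires 5 multiplications. The key idea: if the exponent is even, square the half-power; if odd, multiply by the base once.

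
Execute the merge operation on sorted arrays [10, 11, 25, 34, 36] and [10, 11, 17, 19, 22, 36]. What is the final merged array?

Merging process:

Compare 10 vs 10: take 10 from left. Merged: [10]
Compare 11 vs 10: take 10 from right. Merged: [10, 10]
Compare 11 vs 11: take 11 from left. Merged: [10, 10, 11]
Compare 25 vs 11: take 11 from right. Merged: [10, 10, 11, 11]
Compare 25 vs 17: take 17 from right. Merged: [10, 10, 11, 11, 17]
Compare 25 vs 19: take 19 from right. Merged: [10, 10, 11, 11, 17, 19]
Compare 25 vs 22: take 22 from right. Merged: [10, 10, 11, 11, 17, 19, 22]
Compare 25 vs 36: take 25 from left. Merged: [10, 10, 11, 11, 17, 19, 22, 25]
Compare 34 vs 36: take 34 from left. Merged: [10, 10, 11, 11, 17, 19, 22, 25, 34]
Compare 36 vs 36: take 36 from left. Merged: [10, 10, 11, 11, 17, 19, 22, 25, 34, 36]
Append remaining from right: [36]. Merged: [10, 10, 11, 11, 17, 19, 22, 25, 34, 36, 36]

Final merged array: [10, 10, 11, 11, 17, 19, 22, 25, 34, 36, 36]
Total comparisons: 10

The merged array is [10, 10, 11, 11, 17, 19, 22, 25, 34, 36, 36], requiring 10 comparisons. The merge step runs in O(n) time where n is the total number of elements.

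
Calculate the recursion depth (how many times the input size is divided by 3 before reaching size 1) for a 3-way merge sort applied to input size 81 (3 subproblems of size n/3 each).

For divide and conquer with division factor 3:

Problem sizes at each level:
Level 0: 81
Level 1: 27
Level 2: 9
Level 3: 3
Level 4: 1

The root is level 0 and the size-1 base case is level 4 (the tree spans levels 0 through 4, i.e. 5 levels counting the root), so the depth is the number of divisions: log_3(81) = 4

The recursion tree depth is log_3(81) = 4. At each level, the problem size is divided by 3, so it takes 4 divisions to reduce to a base case of size 1. The algorithm makes 3 recursive calls at each level.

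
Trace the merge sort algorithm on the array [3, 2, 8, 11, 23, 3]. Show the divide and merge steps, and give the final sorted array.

Merge sort trace:

Split: [3, 2, 8, 11, 23, 3] -> [3, 2, 8] and [11, 23, 3]
  Split: [3, 2, 8] -> [3] and [2, 8]
    Split: [2, 8] -> [2] and [8]
    Merge: [2] + [8] -> [2, 8]
  Merge: [3] + [2, 8] -> [2, 3, 8]
  Split: [11, 23, 3] -> [11] and [23, 3]
    Split: [23, 3] -> [23] and [3]
    Merge: [23] + [3] -> [3, 23]
  Merge: [11] + [3, 23] -> [3, 11, 23]
Merge: [2, 3, 8] + [3, 11, 23] -> [2, 3, 3, 8, 11, 23]

Final sorted array: [2, 3, 3, 8, 11, 23]

The merge sort proceeds by recursively splitting the array and merging sorted halves.
After all merges, the sorted array is [2, 3, 3, 8, 11, 23].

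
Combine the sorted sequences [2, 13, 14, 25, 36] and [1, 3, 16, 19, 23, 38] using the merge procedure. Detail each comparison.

Merging process:

Compare 2 vs 1: take 1 from right. Merged: [1]
Compare 2 vs 3: take 2 from left. Merged: [1, 2]
Compare 13 vs 3: take 3 from right. Merged: [1, 2, 3]
Compare 13 vs 16: take 13 from left. Merged: [1, 2, 3, 13]
Compare 14 vs 16: take 14 from left. Merged: [1, 2, 3, 13, 14]
Compare 25 vs 16: take 16 from right. Merged: [1, 2, 3, 13, 14, 16]
Compare 25 vs 19: take 19 from right. Merged: [1, 2, 3, 13, 14, 16, 19]
Compare 25 vs 23: take 23 from right. Merged: [1, 2, 3, 13, 14, 16, 19, 23]
Compare 25 vs 38: take 25 from left. Merged: [1, 2, 3, 13, 14, 16, 19, 23, 25]
Compare 36 vs 38: take 36 from left. Merged: [1, 2, 3, 13, 14, 16, 19, 23, 25, 36]
Append remaining from right: [38]. Merged: [1, 2, 3, 13, 14, 16, 19, 23, 25, 36, 38]

Final merged array: [1, 2, 3, 13, 14, 16, 19, 23, 25, 36, 38]
Total comparisons: 10

The merged array is [1, 2, 3, 13, 14, 16, 19, 23, 25, 36, 38], requiring 10 comparisons. The merge step runs in O(n) time where n is the total number of elements.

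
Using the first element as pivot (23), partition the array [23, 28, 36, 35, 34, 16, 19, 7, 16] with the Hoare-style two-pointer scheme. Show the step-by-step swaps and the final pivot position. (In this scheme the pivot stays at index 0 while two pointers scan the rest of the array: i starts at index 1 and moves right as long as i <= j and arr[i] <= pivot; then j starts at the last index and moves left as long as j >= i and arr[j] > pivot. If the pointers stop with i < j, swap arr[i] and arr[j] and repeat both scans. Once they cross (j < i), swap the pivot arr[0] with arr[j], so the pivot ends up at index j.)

Hoare-style two-pointer partition with pivot = 23:

Initial array: [23, 28, 36, 35, 34, 16, 19, 7, 16]

Pointers start at i = 1, j = 8.
i stops at index 1 (arr[1]=28 > 23), j stops at index 8 (arr[8]=16 <= 23): swap arr[1] and arr[8], array becomes [23, 16, 36, 35, 34, 16, 19, 7, 28]
i stops at index 2 (arr[2]=36 > 23), j stops at index 7 (arr[7]=7 <= 23): swap arr[2] and arr[7], array becomes [23, 16, 7, 35, 34, 16, 19, 36, 28]
i stops at index 3 (arr[3]=35 > 23), j stops at index 6 (arr[6]=19 <= 23): swap arr[3] and arr[6], array becomes [23, 16, 7, 19, 34, 16, 35, 36, 28]
i stops at index 4 (arr[4]=34 > 23), j stops at index 5 (arr[5]=16 <= 23): swap arr[4] and arr[5], array becomes [23, 16, 7, 19, 16, 34, 35, 36, 28]
i ends at 5, j ends at 4: the pointers have crossed (j < i), so scanning stops.

Swap pivot arr[0] with arr[4] to place pivot at position 4: [16, 16, 7, 19, 23, 34, 35, 36, 28]
Pivot position: 4

After partitioning with pivot 23, the array becomes [16, 16, 7, 19, 23, 34, 35, 36, 28]. The pivot is placed at index 4. All elements to the left of the pivot are <= 23, and all elements to the right are > 23.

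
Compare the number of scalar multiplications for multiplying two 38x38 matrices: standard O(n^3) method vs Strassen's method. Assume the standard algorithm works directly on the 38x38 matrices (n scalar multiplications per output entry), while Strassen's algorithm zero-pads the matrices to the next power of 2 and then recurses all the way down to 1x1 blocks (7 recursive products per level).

Matrix multiplication for 38x38 matrices:

Strassen's algorithm requires power-of-2 dimensions. Pad 38x38 to 64x64 (next power of 2).

Standard algorithm: 38^3 = 54872 multiplications
Strassen's algorithm: 7^(log2(64)) = 7^6 = 117649 multiplications
Difference: 54872 - 117649 = -62777 (Strassen uses MORE here due to padding overhead — for small or just-over-power-of-2 n, padding can outweigh the per-level savings)

Standard: 54872 multiplications (38^3). Strassen: 117649 multiplications (7^6, after padding to 64x64). Strassen reduces 8 recursive multiplications to 7 at each level.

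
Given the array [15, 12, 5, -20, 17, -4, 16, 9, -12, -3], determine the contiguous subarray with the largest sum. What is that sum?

Using Kadane's algorithm on [15, 12, 5, -20, 17, -4, 16, 9, -12, -3]:

Scanning through the array:
Position 1 (value 12): max_ending_here = 27, max_so_far = 27
Position 2 (value 5): max_ending_here = 32, max_so_far = 32
Position 3 (value -20): max_ending_here = 12, max_so_far = 32
Position 4 (value 17): max_ending_here = 29, max_so_far = 32
Position 5 (value -4): max_ending_here = 25, max_so_far = 32
Position 6 (value 16): max_ending_here = 41, max_so_far = 41
Position 7 (value 9): max_ending_here = 50, max_so_far = 50
Position 8 (value -12): max_ending_here = 38, max_so_far = 50
Position 9 (value -3): max_ending_here = 35, max_so_far = 50

Maximum subarray: [15, 12, 5, -20, 17, -4, 16, 9]
Maximum sum: 50

The maximum subarray is [15, 12, 5, -20, 17, -4, 16, 9] with sum 50. This subarray runs from index 0 to index 7.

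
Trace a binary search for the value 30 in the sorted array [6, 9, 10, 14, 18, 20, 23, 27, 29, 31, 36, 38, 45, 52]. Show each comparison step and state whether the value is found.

Binary search for 30 in [6, 9, 10, 14, 18, 20, 23, 27, 29, 31, 36, 38, 45, 52]:

lo=0, hi=13, mid=6, arr[mid]=23 -> 23 < 30, search right half
lo=7, hi=13, mid=10, arr[mid]=36 -> 36 > 30, search left half
lo=7, hi=9, mid=8, arr[mid]=29 -> 29 < 30, search right half
lo=9, hi=9, mid=9, arr[mid]=31 -> 31 > 30, search left half
lo=9 > hi=8, target 30 not found

Binary search determines that 30 is not in the array after 4 comparisons. The search space was exhausted without finding the target.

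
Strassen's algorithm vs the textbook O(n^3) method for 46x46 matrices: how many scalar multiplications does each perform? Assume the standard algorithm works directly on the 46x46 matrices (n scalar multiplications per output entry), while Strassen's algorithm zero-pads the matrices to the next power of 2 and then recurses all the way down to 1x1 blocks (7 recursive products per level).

Matrix multiplication for 46x46 matrices:

Strassen's algorithm requires power-of-2 dimensions. Pad 46x46 to 64x64 (next power of 2).

Standard algorithm: 46^3 = 97336 multiplications
Strassen's algorithm: 7^(log2(64)) = 7^6 = 117649 multiplications
Difference: 97336 - 117649 = -20313 (Strassen uses MORE here due to padding overhead — for small or just-over-power-of-2 n, padding can outweigh the per-level savings)

Standard: 97336 multiplications (46^3). Strassen: 117649 multiplications (7^6, after padding to 64x64). Strassen reduces 8 recursive multiplications to 7 at each level.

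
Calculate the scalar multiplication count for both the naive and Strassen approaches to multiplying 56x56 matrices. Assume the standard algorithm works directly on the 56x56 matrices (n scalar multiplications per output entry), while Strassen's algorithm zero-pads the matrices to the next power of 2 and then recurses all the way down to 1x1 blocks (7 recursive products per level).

Matrix multiplication for 56x56 matrices:

Strassen's algorithm requires power-of-2 dimensions. Pad 56x56 to 64x64 (next power of 2).

Standard algorithm: 56^3 = 175616 multiplications
Strassen's algorithm: 7^(log2(64)) = 7^6 = 117649 multiplications
Savings: 175616 - 117649 = 57967 multiplications

Standard: 175616 multiplications (56^3). Strassen: 117649 multiplications (7^6, after padding to 64x64). Strassen reduces 8 recursive multiplications to 7 at each level.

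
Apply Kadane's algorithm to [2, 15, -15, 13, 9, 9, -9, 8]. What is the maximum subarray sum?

Using Kadane's algorithm on [2, 15, -15, 13, 9, 9, -9, 8]:

Scanning through the array:
Position 1 (value 15): max_ending_here = 17, max_so_far = 17
Position 2 (value -15): max_ending_here = 2, max_so_far = 17
Position 3 (value 13): max_ending_here = 15, max_so_far = 17
Position 4 (value 9): max_ending_here = 24, max_so_far = 24
Position 5 (value 9): max_ending_here = 33, max_so_far = 33
Position 6 (value -9): max_ending_here = 24, max_so_far = 33
Position 7 (value 8): max_ending_here = 32, max_so_far = 33

Maximum subarray: [2, 15, -15, 13, 9, 9]
Maximum sum: 33

The maximum subarray is [2, 15, -15, 13, 9, 9] with sum 33. This subarray runs from index 0 to index 5.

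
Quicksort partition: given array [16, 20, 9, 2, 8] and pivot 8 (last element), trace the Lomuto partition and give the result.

Lomuto partition with pivot = 8:

Initial array: [16, 20, 9, 2, 8]

arr[0]=16 > 8: no swap
arr[1]=20 > 8: no swap
arr[2]=9 > 8: no swap
arr[3]=2 <= 8: swap with position 0, array becomes [2, 20, 9, 16, 8]

Place pivot at position 1: [2, 8, 9, 16, 20]
Pivot position: 1

After partitioning with pivot 8, the array becomes [2, 8, 9, 16, 20]. The pivot is placed at index 1. All elements to the left of the pivot are <= 8, and all elements to the right are > 8.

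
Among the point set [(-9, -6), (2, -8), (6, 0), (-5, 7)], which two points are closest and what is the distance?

Computing all pairwise distances among 4 points:

d((-9, -6), (2, -8)) = 11.1803
d((-9, -6), (6, 0)) = 16.1555
d((-9, -6), (-5, 7)) = 13.6015
d((2, -8), (6, 0)) = 8.9443 <-- minimum
d((2, -8), (-5, 7)) = 16.5529
d((6, 0), (-5, 7)) = 13.0384

Closest pair: (2, -8) and (6, 0) with distance 8.9443

The closest pair is (2, -8) and (6, 0) with Euclidean distance 8.9443. For 4 points, brute-force pairwise comparison is shown above. For large n, the divide-and-conquer algorithm (sort by x, recurse on halves, check the dividing strip) achieves O(n log n).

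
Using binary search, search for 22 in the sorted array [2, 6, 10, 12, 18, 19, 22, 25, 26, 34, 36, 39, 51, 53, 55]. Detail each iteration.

Binary search for 22 in [2, 6, 10, 12, 18, 19, 22, 25, 26, 34, 36, 39, 51, 53, 55]:

lo=0, hi=14, mid=7, arr[mid]=25 -> 25 > 22, search left half
lo=0, hi=6, mid=3, arr[mid]=12 -> 12 < 22, search right half
lo=4, hi=6, mid=5, arr[mid]=19 -> 19 < 22, search right half
lo=6, hi=6, mid=6, arr[mid]=22 -> Found target at index 6!

Binary search finds 22 at index 6 after 4 comparisons. The search repeatedly halves the search space by comparing with the middle element.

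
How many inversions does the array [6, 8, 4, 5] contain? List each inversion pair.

Finding inversions in [6, 8, 4, 5]:

(0, 2): arr[0]=6 > arr[2]=4
(0, 3): arr[0]=6 > arr[3]=5
(1, 2): arr[1]=8 > arr[2]=4
(1, 3): arr[1]=8 > arr[3]=5

Total inversions: 4

The array has 4 inversion(s): (0,2), (0,3), (1,2), (1,3). Each pair (i,j) satisfies i < j and arr[i] > arr[j].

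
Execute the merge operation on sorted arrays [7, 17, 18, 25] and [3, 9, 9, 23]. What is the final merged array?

Merging process:

Compare 7 vs 3: take 3 from right. Merged: [3]
Compare 7 vs 9: take 7 from left. Merged: [3, 7]
Compare 17 vs 9: take 9 from right. Merged: [3, 7, 9]
Compare 17 vs 9: take 9 from right. Merged: [3, 7, 9, 9]
Compare 17 vs 23: take 17 from left. Merged: [3, 7, 9, 9, 17]
Compare 18 vs 23: take 18 from left. Merged: [3, 7, 9, 9, 17, 18]
Compare 25 vs 23: take 23 from right. Merged: [3, 7, 9, 9, 17, 18, 23]
Append remaining from left: [25]. Merged: [3, 7, 9, 9, 17, 18, 23, 25]

Final merged array: [3, 7, 9, 9, 17, 18, 23, 25]
Total comparisons: 7

The merged array is [3, 7, 9, 9, 17, 18, 23, 25], requiring 7 comparisons. The merge step runs in O(n) time where n is the total number of elements.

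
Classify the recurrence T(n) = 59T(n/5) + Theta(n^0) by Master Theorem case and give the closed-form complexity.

Master Theorem for T(n) = 59T(n/5) + O(n^0):

a = 59, b = 5, c = 0
log_b(a) = log_5(59) = 2.5335

Case 1: c = 0 < log_5(59) = 2.5335
T(n) = O(n^(log_5 59))

For T(n) = 59T(n/5) + O(n^0): log_5(59) = 2.5335. This is Case 1 of the Master Theorem (c < log_b(a), work dominated by leaves), giving O(n^(log_5 59)).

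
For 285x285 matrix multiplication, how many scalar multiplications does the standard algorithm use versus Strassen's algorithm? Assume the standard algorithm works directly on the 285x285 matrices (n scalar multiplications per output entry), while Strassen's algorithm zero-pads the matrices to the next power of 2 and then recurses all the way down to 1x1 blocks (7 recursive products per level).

Matrix multiplication for 285x285 matrices:

Strassen's algorithm requires power-of-2 dimensions. Pad 285x285 to 512x512 (next power of 2).

Standard algorithm: 285^3 = 23149125 multiplications
Strassen's algorithm: 7^(log2(512)) = 7^9 = 40353607 multiplications
Difference: 23149125 - 40353607 = -17204482 (Strassen uses MORE here due to padding overhead — for small or just-over-power-of-2 n, padding can outweigh the per-level savings)

Standard: 23149125 multiplications (285^3). Strassen: 40353607 multiplications (7^9, after padding to 512x512). Strassen reduces 8 recursive multiplications to 7 at each level.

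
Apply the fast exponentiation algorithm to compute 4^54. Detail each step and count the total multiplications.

Computing 4^54 by squaring (build up from 4^1; each line after the first costs one multiplication):

4^1 = 4
4^2 = (4^1)^2 = 4^2 = 16
4^3 = 4 * 4^2 = 4 * 16 = 64
4^6 = (4^3)^2 = 64^2 = 4096
4^12 = (4^6)^2 = 4096^2 = 16777216
4^13 = 4 * 4^12 = 4 * 16777216 = 67108864
4^26 = (4^13)^2 = 67108864^2 = 4503599627370496
4^27 = 4 * 4^26 = 4 * 4503599627370496 = 18014398509481984
4^54 = (4^27)^2 = 18014398509481984^2 = 324518553658426726783156020576256

Result: 324518553658426726783156020576256
Multiplications needed: 8 (8 lines after 4^1)

4^54 = 324518553658426726783156020576256. Using exponentiation by squaring, this requires 8 multiplications. The key idea: if the exponent is even, square the half-power; if odd, multiply by the base once.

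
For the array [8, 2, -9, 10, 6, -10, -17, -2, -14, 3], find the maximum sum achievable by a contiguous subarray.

Using Kadane's algorithm on [8, 2, -9, 10, 6, -10, -17, -2, -14, 3]:

Scanning through the array:
Position 1 (value 2): max_ending_here = 10, max_so_far = 10
Position 2 (value -9): max_ending_here = 1, max_so_far = 10
Position 3 (value 10): max_ending_here = 11, max_so_far = 11
Position 4 (value 6): max_ending_here = 17, max_so_far = 17
Position 5 (value -10): max_ending_here = 7, max_so_far = 17
Position 6 (value -17): max_ending_here = -10, max_so_far = 17
Position 7 (value -2): max_ending_here = -2, max_so_far = 17
Position 8 (value -14): max_ending_here = -14, max_so_far = 17
Position 9 (value 3): max_ending_here = 3, max_so_far = 17

Maximum subarray: [8, 2, -9, 10, 6]
Maximum sum: 17

The maximum subarray is [8, 2, -9, 10, 6] with sum 17. This subarray runs from index 0 to index 4.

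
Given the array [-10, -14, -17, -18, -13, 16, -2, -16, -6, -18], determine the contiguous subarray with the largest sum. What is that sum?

Using Kadane's algorithm on [-10, -14, -17, -18, -13, 16, -2, -16, -6, -18]:

Scanning through the array:
Position 1 (value -14): max_ending_here = -14, max_so_far = -10
Position 2 (value -17): max_ending_here = -17, max_so_far = -10
Position 3 (value -18): max_ending_here = -18, max_so_far = -10
Position 4 (value -13): max_ending_here = -13, max_so_far = -10
Position 5 (value 16): max_ending_here = 16, max_so_far = 16
Position 6 (value -2): max_ending_here = 14, max_so_far = 16
Position 7 (value -16): max_ending_here = -2, max_so_far = 16
Position 8 (value -6): max_ending_here = -6, max_so_far = 16
Position 9 (value -18): max_ending_here = -18, max_so_far = 16

Maximum subarray: [16]
Maximum sum: 16

The maximum subarray is [16] with sum 16. This subarray runs from index 5 to index 5.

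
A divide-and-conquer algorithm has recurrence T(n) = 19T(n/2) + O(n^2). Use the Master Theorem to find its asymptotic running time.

Master Theorem for T(n) = 19T(n/2) + O(n^2):

a = 19, b = 2, c = 2
log_b(a) = log_2(19) = 4.2479

Case 1: c = 2 < log_2(19) = 4.2479
T(n) = O(n^(log_2 19))

For T(n) = 19T(n/2) + O(n^2): log_2(19) = 4.2479. This is Case 1 of the Master Theorem (c < log_b(a), work dominated by leaves), giving O(n^(log_2 19)).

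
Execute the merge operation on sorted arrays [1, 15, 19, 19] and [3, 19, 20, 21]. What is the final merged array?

Merging process:

Compare 1 vs 3: take 1 from left. Merged: [1]
Compare 15 vs 3: take 3 from right. Merged: [1, 3]
Compare 15 vs 19: take 15 from left. Merged: [1, 3, 15]
Compare 19 vs 19: take 19 from left. Merged: [1, 3, 15, 19]
Compare 19 vs 19: take 19 from left. Merged: [1, 3, 15, 19, 19]
Append remaining from right: [19, 20, 21]. Merged: [1, 3, 15, 19, 19, 19, 20, 21]

Final merged array: [1, 3, 15, 19, 19, 19, 20, 21]
Total comparisons: 5

The merged array is [1, 3, 15, 19, 19, 19, 20, 21], requiring 5 comparisons. The merge step runs in O(n) time where n is the total number of elements.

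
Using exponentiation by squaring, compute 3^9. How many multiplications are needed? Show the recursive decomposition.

Computing 3^9 by squaring (build up from 3^1; each line after the first costs one multiplication):

3^1 = 3
3^2 = (3^1)^2 = 3^2 = 9
3^4 = (3^2)^2 = 9^2 = 81
3^8 = (3^4)^2 = 81^2 = 6561
3^9 = 3 * 3^8 = 3 * 6561 = 19683

Result: 19683
Multiplications needed: 4 (4 lines after 3^1)

3^9 = 19683. Using exponentiation by squaring, this requires 4 multiplications. The key idea: if the exponent is even, square the half-power; if odd, multiply by the base once.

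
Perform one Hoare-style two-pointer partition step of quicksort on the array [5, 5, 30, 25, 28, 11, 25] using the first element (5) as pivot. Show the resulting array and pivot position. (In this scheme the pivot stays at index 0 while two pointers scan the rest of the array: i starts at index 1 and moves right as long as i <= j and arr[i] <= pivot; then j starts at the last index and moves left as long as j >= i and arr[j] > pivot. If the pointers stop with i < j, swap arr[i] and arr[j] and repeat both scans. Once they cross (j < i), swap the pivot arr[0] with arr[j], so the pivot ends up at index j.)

Hoare-style two-pointer partition with pivot = 5:

Initial array: [5, 5, 30, 25, 28, 11, 25]

Pointers start at i = 1, j = 6.
i ends at 2, j ends at 1: the pointers have crossed (j < i), so scanning stops.

Swap pivot arr[0] with arr[1] to place pivot at position 1: [5, 5, 30, 25, 28, 11, 25]
Pivot position: 1

After partitioning with pivot 5, the array becomes [5, 5, 30, 25, 28, 11, 25]. The pivot is placed at index 1. All elements to the left of the pivot are <= 5, and all elements to the right are > 5.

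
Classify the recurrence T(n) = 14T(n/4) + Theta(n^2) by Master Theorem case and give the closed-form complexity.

Master Theorem for T(n) = 14T(n/4) + O(n^2):

a = 14, b = 4, c = 2
log_b(a) = log_4(14) = 1.9037

Case 3: c = 2 > log_4(14) = 1.9037
T(n) = O(n^2) = O(n^2)

For T(n) = 14T(n/4) + O(n^2): log_4(14) = 1.9037. This is Case 3 of the Master Theorem (c > log_b(a), work dominated by root), giving O(n^2).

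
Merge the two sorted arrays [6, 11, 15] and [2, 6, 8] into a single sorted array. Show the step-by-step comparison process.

Merging process:

Compare 6 vs 2: take 2 from right. Merged: [2]
Compare 6 vs 6: take 6 from left. Merged: [2, 6]
Compare 11 vs 6: take 6 from right. Merged: [2, 6, 6]
Compare 11 vs 8: take 8 from right. Merged: [2, 6, 6, 8]
Append remaining from left: [11, 15]. Merged: [2, 6, 6, 8, 11, 15]

Final merged array: [2, 6, 6, 8, 11, 15]
Total comparisons: 4

The merged array is [2, 6, 6, 8, 11, 15], requiring 4 comparisons. The merge step runs in O(n) time where n is the total number of elements.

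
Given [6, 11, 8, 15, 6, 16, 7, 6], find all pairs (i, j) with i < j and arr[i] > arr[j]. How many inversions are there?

Finding inversions in [6, 11, 8, 15, 6, 16, 7, 6]:

(1, 2): arr[1]=11 > arr[2]=8
(1, 4): arr[1]=11 > arr[4]=6
(1, 6): arr[1]=11 > arr[6]=7
(1, 7): arr[1]=11 > arr[7]=6
(2, 4): arr[2]=8 > arr[4]=6
(2, 6): arr[2]=8 > arr[6]=7
(2, 7): arr[2]=8 > arr[7]=6
(3, 4): arr[3]=15 > arr[4]=6
(3, 6): arr[3]=15 > arr[6]=7
(3, 7): arr[3]=15 > arr[7]=6
(5, 6): arr[5]=16 > arr[6]=7
(5, 7): arr[5]=16 > arr[7]=6
(6, 7): arr[6]=7 > arr[7]=6

Total inversions: 13

The array has 13 inversion(s): (1,2), (1,4), (1,6), (1,7), (2,4), (2,6), (2,7), (3,4), (3,6), (3,7), (5,6), (5,7), (6,7). Each pair (i,j) satisfies i < j and arr[i] > arr[j].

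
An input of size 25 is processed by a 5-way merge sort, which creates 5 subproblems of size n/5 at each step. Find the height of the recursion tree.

For divide and conquer with division factor 5:

Problem sizes at each level:
Level 0: 25
Level 1: 5
Level 2: 1

The root is level 0 and the size-1 base case is level 2 (the tree spans levels 0 through 2, i.e. 3 levels counting the root), so the depth is the number of divisions: log_5(25) = 2

The recursion tree depth is log_5(25) = 2. At each level, the problem size is divided by 5, so it takes 2 divisions to reduce to a base case of size 1. The algorithm makes 5 recursive calls at each level.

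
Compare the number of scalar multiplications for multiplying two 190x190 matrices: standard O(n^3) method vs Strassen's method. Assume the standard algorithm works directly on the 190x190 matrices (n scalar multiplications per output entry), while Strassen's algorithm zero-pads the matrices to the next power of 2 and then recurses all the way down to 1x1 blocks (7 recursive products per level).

Matrix multiplication for 190x190 matrices:

Strassen's algorithm requires power-of-2 dimensions. Pad 190x190 to 256x256 (next power of 2).

Standard algorithm: 190^3 = 6859000 multiplications
Strassen's algorithm: 7^(log2(256)) = 7^8 = 5764801 multiplications
Savings: 6859000 - 5764801 = 1094199 multiplications

Standard: 6859000 multiplications (190^3). Strassen: 5764801 multiplications (7^8, after padding to 256x256). Strassen reduces 8 recursive multiplications to 7 at each level.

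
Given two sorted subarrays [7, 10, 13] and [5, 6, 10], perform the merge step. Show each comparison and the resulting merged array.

Merging process:

Compare 7 vs 5: take 5 from right. Merged: [5]
Compare 7 vs 6: take 6 from right. Merged: [5, 6]
Compare 7 vs 10: take 7 from left. Merged: [5, 6, 7]
Compare 10 vs 10: take 10 from left. Merged: [5, 6, 7, 10]
Compare 13 vs 10: take 10 from right. Merged: [5, 6, 7, 10, 10]
Append remaining from left: [13]. Merged: [5, 6, 7, 10, 10, 13]

Final merged array: [5, 6, 7, 10, 10, 13]
Total comparisons: 5

The merged array is [5, 6, 7, 10, 10, 13], requiring 5 comparisons. The merge step runs in O(n) time where n is the total number of elements.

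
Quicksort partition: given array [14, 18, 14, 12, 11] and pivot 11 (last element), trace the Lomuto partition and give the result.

Lomuto partition with pivot = 11:

Initial array: [14, 18, 14, 12, 11]

arr[0]=14 > 11: no swap
arr[1]=18 > 11: no swap
arr[2]=14 > 11: no swap
arr[3]=12 > 11: no swap

Place pivot at position 0: [11, 18, 14, 12, 14]
Pivot position: 0

After partitioning with pivot 11, the array becomes [11, 18, 14, 12, 14]. The pivot is placed at index 0. All elements to the left of the pivot are <= 11, and all elements to the right are > 11.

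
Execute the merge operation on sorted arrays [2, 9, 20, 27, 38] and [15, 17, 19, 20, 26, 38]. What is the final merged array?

Merging process:

Compare 2 vs 15: take 2 from left. Merged: [2]
Compare 9 vs 15: take 9 from left. Merged: [2, 9]
Compare 20 vs 15: take 15 from right. Merged: [2, 9, 15]
Compare 20 vs 17: take 17 from right. Merged: [2, 9, 15, 17]
Compare 20 vs 19: take 19 from right. Merged: [2, 9, 15, 17, 19]
Compare 20 vs 20: take 20 from left. Merged: [2, 9, 15, 17, 19, 20]
Compare 27 vs 20: take 20 from right. Merged: [2, 9, 15, 17, 19, 20, 20]
Compare 27 vs 26: take 26 from right. Merged: [2, 9, 15, 17, 19, 20, 20, 26]
Compare 27 vs 38: take 27 from left. Merged: [2, 9, 15, 17, 19, 20, 20, 26, 27]
Compare 38 vs 38: take 38 from left. Merged: [2, 9, 15, 17, 19, 20, 20, 26, 27, 38]
Append remaining from right: [38]. Merged: [2, 9, 15, 17, 19, 20, 20, 26, 27, 38, 38]

Final merged array: [2, 9, 15, 17, 19, 20, 20, 26, 27, 38, 38]
Total comparisons: 10

The merged array is [2, 9, 15, 17, 19, 20, 20, 26, 27, 38, 38], requiring 10 comparisons. The merge step runs in O(n) time where n is the total number of elements.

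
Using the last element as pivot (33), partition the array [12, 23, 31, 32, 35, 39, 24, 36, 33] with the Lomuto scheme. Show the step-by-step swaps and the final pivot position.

Lomuto partition with pivot = 33:

Initial array: [12, 23, 31, 32, 35, 39, 24, 36, 33]

arr[0]=12 <= 33: swap with position 0, array becomes [12, 23, 31, 32, 35, 39, 24, 36, 33]
arr[1]=23 <= 33: swap with position 1, array becomes [12, 23, 31, 32, 35, 39, 24, 36, 33]
arr[2]=31 <= 33: swap with position 2, array becomes [12, 23, 31, 32, 35, 39, 24, 36, 33]
arr[3]=32 <= 33: swap with position 3, array becomes [12, 23, 31, 32, 35, 39, 24, 36, 33]
arr[4]=35 > 33: no swap
arr[5]=39 > 33: no swap
arr[6]=24 <= 33: swap with position 4, array becomes [12, 23, 31, 32, 24, 39, 35, 36, 33]
arr[7]=36 > 33: no swap

Place pivot at position 5: [12, 23, 31, 32, 24, 33, 35, 36, 39]
Pivot position: 5

After partitioning with pivot 33, the array becomes [12, 23, 31, 32, 24, 33, 35, 36, 39]. The pivot is placed at index 5. All elements to the left of the pivot are <= 33, and all elements to the right are > 33.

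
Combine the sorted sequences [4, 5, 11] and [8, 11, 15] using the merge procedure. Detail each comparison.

Merging process:

Compare 4 vs 8: take 4 from left. Merged: [4]
Compare 5 vs 8: take 5 from left. Merged: [4, 5]
Compare 11 vs 8: take 8 from right. Merged: [4, 5, 8]
Compare 11 vs 11: take 11 from left. Merged: [4, 5, 8, 11]
Append remaining from right: [11, 15]. Merged: [4, 5, 8, 11, 11, 15]

Final merged array: [4, 5, 8, 11, 11, 15]
Total comparisons: 4

The merged array is [4, 5, 8, 11, 11, 15], requiring 4 comparisons. The merge step runs in O(n) time where n is the total number of elements.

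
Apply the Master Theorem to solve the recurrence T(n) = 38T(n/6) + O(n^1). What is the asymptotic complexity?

Master Theorem for T(n) = 38T(n/6) + O(n^1):

a = 38, b = 6, c = 1
log_b(a) = log_6(38) = 2.0302

Case 1: c = 1 < log_6(38) = 2.0302
T(n) = O(n^(log_6 38))

For T(n) = 38T(n/6) + O(n^1): log_6(38) = 2.0302. This is Case 1 of the Master Theorem (c < log_b(a), work dominated by leaves), giving O(n^(log_6 38)).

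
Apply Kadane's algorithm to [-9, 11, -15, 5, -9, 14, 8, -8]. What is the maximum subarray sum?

Using Kadane's algorithm on [-9, 11, -15, 5, -9, 14, 8, -8]:

Scanning through the array:
Position 1 (value 11): max_ending_here = 11, max_so_far = 11
Position 2 (value -15): max_ending_here = -4, max_so_far = 11
Position 3 (value 5): max_ending_here = 5, max_so_far = 11
Position 4 (value -9): max_ending_here = -4, max_so_far = 11
Position 5 (value 14): max_ending_here = 14, max_so_far = 14
Position 6 (value 8): max_ending_here = 22, max_so_far = 22
Position 7 (value -8): max_ending_here = 14, max_so_far = 22

Maximum subarray: [14, 8]
Maximum sum: 22

The maximum subarray is [14, 8] with sum 22. This subarray runs from index 5 to index 6.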